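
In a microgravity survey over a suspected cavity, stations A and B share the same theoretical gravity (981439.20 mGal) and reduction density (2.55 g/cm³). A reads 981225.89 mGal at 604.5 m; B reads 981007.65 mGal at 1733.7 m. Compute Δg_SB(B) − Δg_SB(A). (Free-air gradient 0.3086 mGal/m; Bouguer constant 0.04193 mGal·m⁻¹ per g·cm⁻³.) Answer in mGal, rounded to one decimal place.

Δg_SB(A) = 981225.89 − 981439.20 + 0.3086×604.5 − 0.04193×2.55×604.5 = -91.40 mGal
Δg_SB(B) = 981007.65 − 981439.20 + 0.3086×1733.7 − 0.04193×2.55×1733.7 = -81.90 mGal
Difference = -81.90 − (-91.40) = 9.50 mGal

9.5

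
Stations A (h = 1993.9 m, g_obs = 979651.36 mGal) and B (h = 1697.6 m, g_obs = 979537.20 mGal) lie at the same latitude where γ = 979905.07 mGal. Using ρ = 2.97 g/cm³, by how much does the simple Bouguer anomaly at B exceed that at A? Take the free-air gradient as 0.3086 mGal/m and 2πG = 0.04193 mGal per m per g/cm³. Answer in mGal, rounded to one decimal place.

Δg_SB(A) = 979651.36 − 979905.07 + 0.3086×1993.9 − 0.04193×2.97×1993.9 = 113.30 mGal
Δg_SB(B) = 979537.20 − 979905.07 + 0.3086×1697.6 − 0.04193×2.97×1697.6 = -55.40 mGal
Difference = -55.40 − (113.30) = -168.70 mGal

-168.7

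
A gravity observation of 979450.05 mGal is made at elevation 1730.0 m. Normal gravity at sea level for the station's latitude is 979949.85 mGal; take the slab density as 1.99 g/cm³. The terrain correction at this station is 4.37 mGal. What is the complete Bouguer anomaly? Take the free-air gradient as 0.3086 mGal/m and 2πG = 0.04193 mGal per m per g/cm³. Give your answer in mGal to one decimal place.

-105.9

Free-air correction = 0.3086 × 1730.0 = 533.88 mGal
Free-air anomaly = 979450.05 − 979949.85 + (533.88) = 34.08 mGal
Bouguer slab correction = 0.04193 × 1.99 × 1730.0 = 144.35 mGal
Simple Bouguer anomaly = 34.08 − (144.35) = -110.27 mGal
Complete Bouguer anomaly = -110.27 + 4.37 = -105.90 mGal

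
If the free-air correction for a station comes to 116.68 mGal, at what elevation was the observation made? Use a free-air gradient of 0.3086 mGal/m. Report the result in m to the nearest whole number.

378

h = 116.68 / 0.3086 = 378.09 m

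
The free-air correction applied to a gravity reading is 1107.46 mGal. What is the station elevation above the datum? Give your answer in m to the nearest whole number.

3589

h = 1107.46 / 0.3086 = 3588.66 m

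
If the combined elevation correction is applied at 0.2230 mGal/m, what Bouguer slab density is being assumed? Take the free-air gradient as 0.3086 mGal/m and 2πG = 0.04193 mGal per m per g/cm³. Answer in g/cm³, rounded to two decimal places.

0.2230 = 0.3086 − 0.04193 × ρ
ρ = (0.3086 − 0.2230) / 0.04193 = 2.04 g/cm³

2.04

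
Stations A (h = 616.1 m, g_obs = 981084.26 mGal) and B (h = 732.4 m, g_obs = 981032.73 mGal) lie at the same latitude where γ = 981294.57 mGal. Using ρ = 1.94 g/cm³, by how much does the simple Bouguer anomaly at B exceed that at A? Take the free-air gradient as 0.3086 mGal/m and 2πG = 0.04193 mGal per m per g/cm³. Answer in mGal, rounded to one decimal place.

-25.1

Δg_SB(A) = 981084.26 − 981294.57 + 0.3086×616.1 − 0.04193×1.94×616.1 = -70.30 mGal
Δg_SB(B) = 981032.73 − 981294.57 + 0.3086×732.4 − 0.04193×1.94×732.4 = -95.40 mGal
Difference = -95.40 − (-70.30) = -25.10 mGal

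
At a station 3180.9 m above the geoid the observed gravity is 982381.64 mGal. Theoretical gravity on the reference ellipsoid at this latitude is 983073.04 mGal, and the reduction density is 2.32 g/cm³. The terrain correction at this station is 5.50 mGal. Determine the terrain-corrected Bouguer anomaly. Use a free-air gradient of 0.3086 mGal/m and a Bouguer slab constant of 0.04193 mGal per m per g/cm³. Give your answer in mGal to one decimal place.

-13.7

Free-air correction = 0.3086 × 3180.9 = 981.63 mGal
Free-air anomaly = 982381.64 − 983073.04 + (981.63) = 290.23 mGal
Bouguer slab correction = 0.04193 × 2.32 × 3180.9 = 309.43 mGal
Simple Bouguer anomaly = 290.23 − (309.43) = -19.20 mGal
Complete Bouguer anomaly = -19.20 + 5.50 = -13.70 mGal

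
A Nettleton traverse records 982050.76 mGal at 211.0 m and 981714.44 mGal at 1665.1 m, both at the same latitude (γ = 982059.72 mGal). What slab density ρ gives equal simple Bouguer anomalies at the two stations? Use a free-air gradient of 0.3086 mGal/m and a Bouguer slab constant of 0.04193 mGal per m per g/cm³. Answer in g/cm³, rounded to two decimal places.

1.84

Δg_obs = 981714.44 − 982050.76 = -336.32 mGal over Δh = 1665.1 − 211.0 = 1454.1 m
Equal Bouguer anomalies ⇒ Δg_obs + (0.3086 − 0.04193ρ)·Δh = 0
0.3086 − 0.04193ρ = −Δg_obs/Δh = 0.23129
ρ = (0.3086 − 0.23129) / 0.04193 = 1.84 g/cm³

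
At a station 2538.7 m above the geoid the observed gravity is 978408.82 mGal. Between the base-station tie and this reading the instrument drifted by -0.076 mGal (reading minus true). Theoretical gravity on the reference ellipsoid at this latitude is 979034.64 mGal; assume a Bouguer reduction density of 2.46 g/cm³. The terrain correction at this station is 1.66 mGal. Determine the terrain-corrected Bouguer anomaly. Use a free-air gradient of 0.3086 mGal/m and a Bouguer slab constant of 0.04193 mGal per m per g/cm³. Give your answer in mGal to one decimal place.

-102.5

Drift-corrected reading = 978408.82 − (-0.076) = 978408.896 mGal
Free-air correction = 0.3086 × 2538.7 = 783.44 mGal
Free-air anomaly = 978408.896 − 979034.64 + (783.44) = 157.696 mGal
Bouguer slab correction = 0.04193 × 2.46 × 2538.7 = 261.86 mGal
Simple Bouguer anomaly = 157.696 − (261.86) = -104.164 mGal
Complete Bouguer anomaly = -104.164 + 1.66 = -102.504 mGal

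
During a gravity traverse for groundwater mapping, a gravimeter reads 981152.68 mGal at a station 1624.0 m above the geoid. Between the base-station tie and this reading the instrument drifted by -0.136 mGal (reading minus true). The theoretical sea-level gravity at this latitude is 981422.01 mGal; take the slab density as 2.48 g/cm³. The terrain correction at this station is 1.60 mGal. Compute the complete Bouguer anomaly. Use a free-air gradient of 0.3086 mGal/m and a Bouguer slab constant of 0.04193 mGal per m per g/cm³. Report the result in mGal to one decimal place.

Drift-corrected reading = 981152.68 − (-0.136) = 981152.816 mGal
Free-air correction = 0.3086 × 1624.0 = 501.17 mGal
Free-air anomaly = 981152.816 − 981422.01 + (501.17) = 231.976 mGal
Bouguer slab correction = 0.04193 × 2.48 × 1624.0 = 168.87 mGal
Simple Bouguer anomaly = 231.976 − (168.87) = 63.106 mGal
Complete Bouguer anomaly = 63.106 + 1.60 = 64.706 mGal

64.7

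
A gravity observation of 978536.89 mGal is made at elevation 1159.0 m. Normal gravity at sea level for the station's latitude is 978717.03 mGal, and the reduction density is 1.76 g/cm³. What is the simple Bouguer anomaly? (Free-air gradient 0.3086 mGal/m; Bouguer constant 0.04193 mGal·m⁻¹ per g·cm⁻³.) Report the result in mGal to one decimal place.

Free-air correction = 0.3086 × 1159.0 = 357.67 mGal
Free-air anomaly = 978536.89 − 978717.03 + (357.67) = 177.53 mGal
Bouguer slab correction = 0.04193 × 1.76 × 1159.0 = 85.53 mGal
Simple Bouguer anomaly = 177.53 − (85.53) = 92.00 mGal

92.0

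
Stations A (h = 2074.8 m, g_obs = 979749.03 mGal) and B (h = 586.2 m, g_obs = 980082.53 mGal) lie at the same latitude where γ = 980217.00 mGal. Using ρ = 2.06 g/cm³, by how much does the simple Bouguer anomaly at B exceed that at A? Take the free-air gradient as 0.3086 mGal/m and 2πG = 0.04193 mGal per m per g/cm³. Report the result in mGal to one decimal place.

Δg_SB(A) = 979749.03 − 980217.00 + 0.3086×2074.8 − 0.04193×2.06×2074.8 = -6.90 mGal
Δg_SB(B) = 980082.53 − 980217.00 + 0.3086×586.2 − 0.04193×2.06×586.2 = -4.20 mGal
Difference = -4.20 − (-6.90) = 2.70 mGal

2.7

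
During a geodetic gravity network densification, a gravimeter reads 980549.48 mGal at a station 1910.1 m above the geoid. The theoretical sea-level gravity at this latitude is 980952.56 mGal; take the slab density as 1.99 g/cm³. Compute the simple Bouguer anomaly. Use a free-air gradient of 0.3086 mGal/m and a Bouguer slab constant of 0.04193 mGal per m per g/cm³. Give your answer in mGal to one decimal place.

27.0

Free-air correction = 0.3086 × 1910.1 = 589.46 mGal
Free-air anomaly = 980549.48 − 980952.56 + (589.46) = 186.38 mGal
Bouguer slab correction = 0.04193 × 1.99 × 1910.1 = 159.38 mGal
Simple Bouguer anomaly = 186.38 − (159.38) = 27.00 mGal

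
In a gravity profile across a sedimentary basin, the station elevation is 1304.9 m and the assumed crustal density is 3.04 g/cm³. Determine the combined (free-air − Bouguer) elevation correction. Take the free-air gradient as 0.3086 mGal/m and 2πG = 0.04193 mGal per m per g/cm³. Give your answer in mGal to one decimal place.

236.4

Combined gradient = 0.3086 − 0.04193 × 3.04 = 0.1811328 mGal/m
Combined elevation correction = 0.1811328 × 1304.9 = 236.4 mGal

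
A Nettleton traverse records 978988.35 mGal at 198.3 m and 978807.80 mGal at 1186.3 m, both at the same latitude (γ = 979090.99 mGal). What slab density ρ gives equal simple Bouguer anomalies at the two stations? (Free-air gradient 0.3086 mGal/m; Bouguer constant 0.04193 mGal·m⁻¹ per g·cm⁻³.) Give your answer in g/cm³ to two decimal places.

3.00

Δg_obs = 978807.80 − 978988.35 = -180.55 mGal over Δh = 1186.3 − 198.3 = 988.0 m
Equal Bouguer anomalies ⇒ Δg_obs + (0.3086 − 0.04193ρ)·Δh = 0
0.3086 − 0.04193ρ = −Δg_obs/Δh = 0.18274
ρ = (0.3086 − 0.18274) / 0.04193 = 3.00 g/cm³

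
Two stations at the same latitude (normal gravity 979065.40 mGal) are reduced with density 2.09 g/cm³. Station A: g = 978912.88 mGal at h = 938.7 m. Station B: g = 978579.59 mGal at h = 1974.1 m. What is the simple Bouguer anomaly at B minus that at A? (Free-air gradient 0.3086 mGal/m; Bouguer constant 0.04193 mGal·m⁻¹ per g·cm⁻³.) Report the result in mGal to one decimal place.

Δg_SB(A) = 978912.88 − 979065.40 + 0.3086×938.7 − 0.04193×2.09×938.7 = 54.90 mGal
Δg_SB(B) = 978579.59 − 979065.40 + 0.3086×1974.1 − 0.04193×2.09×1974.1 = -49.60 mGal
Difference = -49.60 − (54.90) = -104.50 mGal

-104.5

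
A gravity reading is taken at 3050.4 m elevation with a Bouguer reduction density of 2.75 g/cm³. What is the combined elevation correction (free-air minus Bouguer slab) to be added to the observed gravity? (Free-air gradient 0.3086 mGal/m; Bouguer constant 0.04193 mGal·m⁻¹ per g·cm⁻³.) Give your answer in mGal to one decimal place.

589.6

Combined gradient = 0.3086 − 0.04193 × 2.75 = 0.1932925 mGal/m
Combined elevation correction = 0.1932925 × 3050.4 = 589.6 mGal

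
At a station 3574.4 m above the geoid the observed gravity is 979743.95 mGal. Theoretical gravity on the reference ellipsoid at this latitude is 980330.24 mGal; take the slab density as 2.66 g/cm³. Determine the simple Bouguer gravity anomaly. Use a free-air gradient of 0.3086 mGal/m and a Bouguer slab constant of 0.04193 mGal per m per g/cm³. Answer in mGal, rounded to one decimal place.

118.1

Free-air correction = 0.3086 × 3574.4 = 1103.06 mGal
Free-air anomaly = 979743.95 − 980330.24 + (1103.06) = 516.77 mGal
Bouguer slab correction = 0.04193 × 2.66 × 3574.4 = 398.67 mGal
Simple Bouguer anomaly = 516.77 − (398.67) = 118.10 mGal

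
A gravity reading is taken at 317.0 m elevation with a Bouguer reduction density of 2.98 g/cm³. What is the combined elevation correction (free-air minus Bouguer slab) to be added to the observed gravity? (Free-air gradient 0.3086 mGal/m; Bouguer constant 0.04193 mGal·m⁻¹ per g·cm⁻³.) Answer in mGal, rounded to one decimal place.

58.2

Combined gradient = 0.3086 − 0.04193 × 2.98 = 0.1836486 mGal/m
Combined elevation correction = 0.1836486 × 317.0 = 58.2 mGal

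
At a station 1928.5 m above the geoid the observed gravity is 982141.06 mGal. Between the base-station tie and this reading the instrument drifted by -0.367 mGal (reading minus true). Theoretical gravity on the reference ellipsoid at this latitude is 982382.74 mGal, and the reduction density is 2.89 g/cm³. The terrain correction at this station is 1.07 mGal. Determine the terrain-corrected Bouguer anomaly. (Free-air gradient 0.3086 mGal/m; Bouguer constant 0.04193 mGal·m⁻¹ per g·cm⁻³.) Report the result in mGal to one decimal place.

Drift-corrected reading = 982141.06 − (-0.367) = 982141.427 mGal
Free-air correction = 0.3086 × 1928.5 = 595.14 mGal
Free-air anomaly = 982141.427 − 982382.74 + (595.14) = 353.827 mGal
Bouguer slab correction = 0.04193 × 2.89 × 1928.5 = 233.69 mGal
Simple Bouguer anomaly = 353.827 − (233.69) = 120.137 mGal
Complete Bouguer anomaly = 120.137 + 1.07 = 121.207 mGal

121.2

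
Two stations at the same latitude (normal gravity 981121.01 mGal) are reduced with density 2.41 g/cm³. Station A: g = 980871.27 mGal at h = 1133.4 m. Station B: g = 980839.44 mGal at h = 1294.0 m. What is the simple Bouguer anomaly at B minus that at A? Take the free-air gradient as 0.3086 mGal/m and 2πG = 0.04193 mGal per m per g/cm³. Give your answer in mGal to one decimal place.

1.5

Δg_SB(A) = 980871.27 − 981121.01 + 0.3086×1133.4 − 0.04193×2.41×1133.4 = -14.50 mGal
Δg_SB(B) = 980839.44 − 981121.01 + 0.3086×1294.0 − 0.04193×2.41×1294.0 = -13.00 mGal
Difference = -13.00 − (-14.50) = 1.50 mGal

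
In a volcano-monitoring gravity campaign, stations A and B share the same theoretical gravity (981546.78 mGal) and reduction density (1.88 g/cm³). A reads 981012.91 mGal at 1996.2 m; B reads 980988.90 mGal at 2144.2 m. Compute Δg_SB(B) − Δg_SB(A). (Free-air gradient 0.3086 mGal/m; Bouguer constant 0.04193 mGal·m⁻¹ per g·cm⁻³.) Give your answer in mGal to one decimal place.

10.0

Δg_SB(A) = 981012.91 − 981546.78 + 0.3086×1996.2 − 0.04193×1.88×1996.2 = -75.20 mGal
Δg_SB(B) = 980988.90 − 981546.78 + 0.3086×2144.2 − 0.04193×1.88×2144.2 = -65.20 mGal
Difference = -65.20 − (-75.20) = 10.00 mGal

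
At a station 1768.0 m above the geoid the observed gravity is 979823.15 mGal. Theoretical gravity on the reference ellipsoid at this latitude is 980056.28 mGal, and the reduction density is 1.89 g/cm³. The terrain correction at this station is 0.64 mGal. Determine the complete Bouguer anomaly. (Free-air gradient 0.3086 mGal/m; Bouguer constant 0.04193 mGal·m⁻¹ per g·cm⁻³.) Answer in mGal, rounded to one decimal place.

173.0

Free-air correction = 0.3086 × 1768.0 = 545.60 mGal
Free-air anomaly = 979823.15 − 980056.28 + (545.60) = 312.47 mGal
Bouguer slab correction = 0.04193 × 1.89 × 1768.0 = 140.11 mGal
Simple Bouguer anomaly = 312.47 − (140.11) = 172.36 mGal
Complete Bouguer anomaly = 172.36 + 0.64 = 173.00 mGal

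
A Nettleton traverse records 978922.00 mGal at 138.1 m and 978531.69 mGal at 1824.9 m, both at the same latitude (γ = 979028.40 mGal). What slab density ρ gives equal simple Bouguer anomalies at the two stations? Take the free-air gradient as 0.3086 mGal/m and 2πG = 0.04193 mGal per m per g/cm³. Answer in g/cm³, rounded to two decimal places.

1.84

Δg_obs = 978531.69 − 978922.00 = -390.31 mGal over Δh = 1824.9 − 138.1 = 1686.8 m
Equal Bouguer anomalies ⇒ Δg_obs + (0.3086 − 0.04193ρ)·Δh = 0
0.3086 − 0.04193ρ = −Δg_obs/Δh = 0.23139
ρ = (0.3086 − 0.23139) / 0.04193 = 1.84 g/cm³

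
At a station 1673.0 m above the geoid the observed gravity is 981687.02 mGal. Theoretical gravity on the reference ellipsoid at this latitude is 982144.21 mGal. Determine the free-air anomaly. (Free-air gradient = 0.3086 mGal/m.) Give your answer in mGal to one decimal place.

Free-air correction = 0.3086 × 1673.0 = 516.29 mGal
Free-air anomaly = 981687.02 − 982144.21 + (516.29) = 59.10 mGal

59.1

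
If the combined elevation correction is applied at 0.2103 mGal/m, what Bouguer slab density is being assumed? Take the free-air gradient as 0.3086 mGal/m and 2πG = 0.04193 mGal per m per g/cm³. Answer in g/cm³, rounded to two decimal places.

0.2103 = 0.3086 − 0.04193 × ρ
ρ = (0.3086 − 0.2103) / 0.04193 = 2.34 g/cm³

2.34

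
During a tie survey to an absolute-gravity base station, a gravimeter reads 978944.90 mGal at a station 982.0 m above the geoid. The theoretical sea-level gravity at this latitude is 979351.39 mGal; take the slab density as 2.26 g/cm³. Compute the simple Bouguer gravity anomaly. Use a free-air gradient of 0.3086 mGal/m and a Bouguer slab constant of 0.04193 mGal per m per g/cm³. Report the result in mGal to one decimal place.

Free-air correction = 0.3086 × 982.0 = 303.05 mGal
Free-air anomaly = 978944.90 − 979351.39 + (303.05) = -103.44 mGal
Bouguer slab correction = 0.04193 × 2.26 × 982.0 = 93.06 mGal
Simple Bouguer anomaly = -103.44 − (93.06) = -196.50 mGal

-196.5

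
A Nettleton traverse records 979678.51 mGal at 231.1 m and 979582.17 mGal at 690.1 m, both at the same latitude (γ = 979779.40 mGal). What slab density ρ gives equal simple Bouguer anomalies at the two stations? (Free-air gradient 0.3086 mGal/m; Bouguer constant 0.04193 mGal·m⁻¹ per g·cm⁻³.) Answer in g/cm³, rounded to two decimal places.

Δg_obs = 979582.17 − 979678.51 = -96.34 mGal over Δh = 690.1 − 231.1 = 459.0 m
Equal Bouguer anomalies ⇒ Δg_obs + (0.3086 − 0.04193ρ)·Δh = 0
0.3086 − 0.04193ρ = −Δg_obs/Δh = 0.20989
ρ = (0.3086 − 0.20989) / 0.04193 = 2.35 g/cm³

2.35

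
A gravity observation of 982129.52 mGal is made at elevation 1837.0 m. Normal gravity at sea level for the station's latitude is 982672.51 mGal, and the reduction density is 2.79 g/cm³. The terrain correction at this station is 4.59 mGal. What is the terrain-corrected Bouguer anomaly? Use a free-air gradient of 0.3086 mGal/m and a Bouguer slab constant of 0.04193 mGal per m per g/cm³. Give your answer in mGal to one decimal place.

-186.4

Free-air correction = 0.3086 × 1837.0 = 566.90 mGal
Free-air anomaly = 982129.52 − 982672.51 + (566.90) = 23.91 mGal
Bouguer slab correction = 0.04193 × 2.79 × 1837.0 = 214.90 mGal
Simple Bouguer anomaly = 23.91 − (214.90) = -190.99 mGal
Complete Bouguer anomaly = -190.99 + 4.59 = -186.40 mGal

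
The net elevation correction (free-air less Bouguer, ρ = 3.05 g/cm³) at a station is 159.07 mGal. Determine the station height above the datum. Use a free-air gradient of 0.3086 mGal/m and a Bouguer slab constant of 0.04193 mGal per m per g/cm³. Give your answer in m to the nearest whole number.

Combined gradient = 0.3086 − 0.04193 × 3.05 = 0.1807135 mGal/m
h = 159.07 / 0.1807135 = 880.23 m

880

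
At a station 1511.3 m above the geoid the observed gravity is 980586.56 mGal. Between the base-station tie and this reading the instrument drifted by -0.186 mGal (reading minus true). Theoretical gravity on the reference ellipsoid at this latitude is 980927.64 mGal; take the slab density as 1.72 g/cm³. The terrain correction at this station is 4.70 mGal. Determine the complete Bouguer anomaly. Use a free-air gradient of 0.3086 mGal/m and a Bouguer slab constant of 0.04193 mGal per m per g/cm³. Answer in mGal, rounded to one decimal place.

21.2

Drift-corrected reading = 980586.56 − (-0.186) = 980586.746 mGal
Free-air correction = 0.3086 × 1511.3 = 466.39 mGal
Free-air anomaly = 980586.746 − 980927.64 + (466.39) = 125.496 mGal
Bouguer slab correction = 0.04193 × 1.72 × 1511.3 = 108.99 mGal
Simple Bouguer anomaly = 125.496 − (108.99) = 16.506 mGal
Complete Bouguer anomaly = 16.506 + 4.70 = 21.206 mGal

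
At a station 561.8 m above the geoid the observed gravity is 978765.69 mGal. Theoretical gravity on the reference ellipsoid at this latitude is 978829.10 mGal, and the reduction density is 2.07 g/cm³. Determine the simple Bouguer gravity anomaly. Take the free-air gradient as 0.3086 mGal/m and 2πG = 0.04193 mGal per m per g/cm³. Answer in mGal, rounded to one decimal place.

61.2

Free-air correction = 0.3086 × 561.8 = 173.37 mGal
Free-air anomaly = 978765.69 − 978829.10 + (173.37) = 109.96 mGal
Bouguer slab correction = 0.04193 × 2.07 × 561.8 = 48.76 mGal
Simple Bouguer anomaly = 109.96 − (48.76) = 61.20 mGal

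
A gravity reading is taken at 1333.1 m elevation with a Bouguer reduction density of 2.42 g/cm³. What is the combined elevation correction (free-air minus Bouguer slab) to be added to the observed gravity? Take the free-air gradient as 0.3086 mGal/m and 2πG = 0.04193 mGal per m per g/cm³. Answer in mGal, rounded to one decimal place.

276.1

Combined gradient = 0.3086 − 0.04193 × 2.42 = 0.2071294 mGal/m
Combined elevation correction = 0.2071294 × 1333.1 = 276.1 mGal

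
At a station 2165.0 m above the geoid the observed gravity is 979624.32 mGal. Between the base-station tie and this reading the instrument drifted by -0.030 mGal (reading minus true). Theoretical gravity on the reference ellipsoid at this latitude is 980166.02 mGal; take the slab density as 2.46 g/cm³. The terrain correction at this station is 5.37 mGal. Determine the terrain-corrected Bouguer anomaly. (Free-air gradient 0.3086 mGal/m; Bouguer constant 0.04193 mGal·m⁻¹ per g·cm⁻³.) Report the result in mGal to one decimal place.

Drift-corrected reading = 979624.32 − (-0.030) = 979624.350 mGal
Free-air correction = 0.3086 × 2165.0 = 668.12 mGal
Free-air anomaly = 979624.350 − 980166.02 + (668.12) = 126.450 mGal
Bouguer slab correction = 0.04193 × 2.46 × 2165.0 = 223.31 mGal
Simple Bouguer anomaly = 126.450 − (223.31) = -96.860 mGal
Complete Bouguer anomaly = -96.860 + 5.37 = -91.490 mGal

-91.5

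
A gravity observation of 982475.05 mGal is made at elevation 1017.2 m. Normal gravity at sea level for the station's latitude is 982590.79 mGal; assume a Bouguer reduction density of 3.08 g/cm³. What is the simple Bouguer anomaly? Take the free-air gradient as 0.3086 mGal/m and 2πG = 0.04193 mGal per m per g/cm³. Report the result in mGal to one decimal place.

Free-air correction = 0.3086 × 1017.2 = 313.91 mGal
Free-air anomaly = 982475.05 − 982590.79 + (313.91) = 198.17 mGal
Bouguer slab correction = 0.04193 × 3.08 × 1017.2 = 131.37 mGal
Simple Bouguer anomaly = 198.17 − (131.37) = 66.80 mGal

66.8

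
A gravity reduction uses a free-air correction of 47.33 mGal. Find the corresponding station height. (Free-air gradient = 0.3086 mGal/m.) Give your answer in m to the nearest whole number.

h = 47.33 / 0.3086 = 153.37 m

153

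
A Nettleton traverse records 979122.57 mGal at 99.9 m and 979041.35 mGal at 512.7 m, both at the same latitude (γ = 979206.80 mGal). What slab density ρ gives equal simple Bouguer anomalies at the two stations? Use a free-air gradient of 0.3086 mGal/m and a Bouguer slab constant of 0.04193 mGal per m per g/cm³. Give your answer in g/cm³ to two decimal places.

2.67

Δg_obs = 979041.35 − 979122.57 = -81.22 mGal over Δh = 512.7 − 99.9 = 412.8 m
Equal Bouguer anomalies ⇒ Δg_obs + (0.3086 − 0.04193ρ)·Δh = 0
0.3086 − 0.04193ρ = −Δg_obs/Δh = 0.19675
ρ = (0.3086 − 0.19675) / 0.04193 = 2.67 g/cm³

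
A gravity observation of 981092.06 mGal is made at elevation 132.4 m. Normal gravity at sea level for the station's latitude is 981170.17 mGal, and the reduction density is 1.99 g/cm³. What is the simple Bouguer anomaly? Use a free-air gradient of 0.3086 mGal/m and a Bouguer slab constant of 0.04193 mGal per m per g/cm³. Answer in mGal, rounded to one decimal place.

Free-air correction = 0.3086 × 132.4 = 40.86 mGal
Free-air anomaly = 981092.06 − 981170.17 + (40.86) = -37.25 mGal
Bouguer slab correction = 0.04193 × 1.99 × 132.4 = 11.05 mGal
Simple Bouguer anomaly = -37.25 − (11.05) = -48.30 mGal

-48.3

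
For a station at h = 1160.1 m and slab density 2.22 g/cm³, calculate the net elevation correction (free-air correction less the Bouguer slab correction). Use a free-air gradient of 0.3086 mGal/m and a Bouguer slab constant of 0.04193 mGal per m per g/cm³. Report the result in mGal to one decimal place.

250.0

Combined gradient = 0.3086 − 0.04193 × 2.22 = 0.2155154 mGal/m
Combined elevation correction = 0.2155154 × 1160.1 = 250.0 mGal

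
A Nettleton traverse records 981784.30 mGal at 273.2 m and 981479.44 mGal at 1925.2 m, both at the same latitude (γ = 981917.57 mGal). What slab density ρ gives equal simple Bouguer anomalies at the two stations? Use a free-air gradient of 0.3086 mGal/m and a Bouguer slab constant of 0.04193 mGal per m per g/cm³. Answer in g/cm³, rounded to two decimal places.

Δg_obs = 981479.44 − 981784.30 = -304.86 mGal over Δh = 1925.2 − 273.2 = 1652.0 m
Equal Bouguer anomalies ⇒ Δg_obs + (0.3086 − 0.04193ρ)·Δh = 0
0.3086 − 0.04193ρ = −Δg_obs/Δh = 0.18454
ρ = (0.3086 − 0.18454) / 0.04193 = 2.96 g/cm³

2.96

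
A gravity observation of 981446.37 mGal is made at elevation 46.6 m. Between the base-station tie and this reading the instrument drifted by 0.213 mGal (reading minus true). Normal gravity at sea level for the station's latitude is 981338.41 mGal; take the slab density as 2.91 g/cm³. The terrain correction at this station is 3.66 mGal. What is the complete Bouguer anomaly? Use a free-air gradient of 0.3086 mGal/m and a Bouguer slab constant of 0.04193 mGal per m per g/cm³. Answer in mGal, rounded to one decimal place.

Drift-corrected reading = 981446.37 − (0.213) = 981446.157 mGal
Free-air correction = 0.3086 × 46.6 = 14.38 mGal
Free-air anomaly = 981446.157 − 981338.41 + (14.38) = 122.127 mGal
Bouguer slab correction = 0.04193 × 2.91 × 46.6 = 5.69 mGal
Simple Bouguer anomaly = 122.127 − (5.69) = 116.437 mGal
Complete Bouguer anomaly = 116.437 + 3.66 = 120.097 mGal

120.1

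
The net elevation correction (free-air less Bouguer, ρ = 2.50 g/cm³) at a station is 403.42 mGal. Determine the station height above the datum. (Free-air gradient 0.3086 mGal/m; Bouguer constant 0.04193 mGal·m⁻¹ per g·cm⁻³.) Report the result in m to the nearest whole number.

Combined gradient = 0.3086 − 0.04193 × 2.50 = 0.2037750 mGal/m
h = 403.42 / 0.2037750 = 1979.73 m

1980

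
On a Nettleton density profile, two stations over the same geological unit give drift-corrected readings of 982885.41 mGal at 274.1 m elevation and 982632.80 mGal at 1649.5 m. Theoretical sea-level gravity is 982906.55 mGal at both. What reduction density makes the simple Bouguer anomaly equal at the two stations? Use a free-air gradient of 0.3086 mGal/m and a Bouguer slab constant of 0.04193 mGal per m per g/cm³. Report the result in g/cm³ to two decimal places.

2.98

Δg_obs = 982632.80 − 982885.41 = -252.61 mGal over Δh = 1649.5 − 274.1 = 1375.4 m
Equal Bouguer anomalies ⇒ Δg_obs + (0.3086 − 0.04193ρ)·Δh = 0
0.3086 − 0.04193ρ = −Δg_obs/Δh = 0.18366
ρ = (0.3086 − 0.18366) / 0.04193 = 2.98 g/cm³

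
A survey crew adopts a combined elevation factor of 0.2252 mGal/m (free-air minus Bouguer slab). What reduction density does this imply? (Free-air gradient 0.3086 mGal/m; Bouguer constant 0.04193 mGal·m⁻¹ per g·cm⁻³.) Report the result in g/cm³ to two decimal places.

1.99

0.2252 = 0.3086 − 0.04193 × ρ
ρ = (0.3086 − 0.2252) / 0.04193 = 1.99 g/cm³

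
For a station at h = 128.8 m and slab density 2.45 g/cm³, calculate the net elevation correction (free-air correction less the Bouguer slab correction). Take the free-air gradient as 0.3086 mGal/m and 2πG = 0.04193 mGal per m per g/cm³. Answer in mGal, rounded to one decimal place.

26.5

Combined gradient = 0.3086 − 0.04193 × 2.45 = 0.2058715 mGal/m
Combined elevation correction = 0.2058715 × 128.8 = 26.5 mGal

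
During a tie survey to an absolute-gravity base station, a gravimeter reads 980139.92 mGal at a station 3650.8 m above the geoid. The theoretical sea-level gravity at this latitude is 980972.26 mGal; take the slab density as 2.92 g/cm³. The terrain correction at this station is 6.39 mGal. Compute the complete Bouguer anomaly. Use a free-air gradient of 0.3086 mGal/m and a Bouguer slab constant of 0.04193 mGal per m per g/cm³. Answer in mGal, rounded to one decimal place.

Free-air correction = 0.3086 × 3650.8 = 1126.64 mGal
Free-air anomaly = 980139.92 − 980972.26 + (1126.64) = 294.30 mGal
Bouguer slab correction = 0.04193 × 2.92 × 3650.8 = 446.99 mGal
Simple Bouguer anomaly = 294.30 − (446.99) = -152.69 mGal
Complete Bouguer anomaly = -152.69 + 6.39 = -146.30 mGal

-146.3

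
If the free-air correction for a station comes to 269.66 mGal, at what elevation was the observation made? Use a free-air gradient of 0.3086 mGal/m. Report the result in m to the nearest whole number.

h = 269.66 / 0.3086 = 873.82 m

874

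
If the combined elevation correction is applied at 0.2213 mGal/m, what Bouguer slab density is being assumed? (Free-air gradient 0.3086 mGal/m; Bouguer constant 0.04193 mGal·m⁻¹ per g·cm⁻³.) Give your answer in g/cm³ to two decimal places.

2.08

0.2213 = 0.3086 − 0.04193 × ρ
ρ = (0.3086 − 0.2213) / 0.04193 = 2.08 g/cm³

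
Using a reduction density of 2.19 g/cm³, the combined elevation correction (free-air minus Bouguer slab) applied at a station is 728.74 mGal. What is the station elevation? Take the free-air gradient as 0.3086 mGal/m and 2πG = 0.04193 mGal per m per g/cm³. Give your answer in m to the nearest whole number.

3362

Combined gradient = 0.3086 − 0.04193 × 2.19 = 0.2167733 mGal/m
h = 728.74 / 0.2167733 = 3361.76 m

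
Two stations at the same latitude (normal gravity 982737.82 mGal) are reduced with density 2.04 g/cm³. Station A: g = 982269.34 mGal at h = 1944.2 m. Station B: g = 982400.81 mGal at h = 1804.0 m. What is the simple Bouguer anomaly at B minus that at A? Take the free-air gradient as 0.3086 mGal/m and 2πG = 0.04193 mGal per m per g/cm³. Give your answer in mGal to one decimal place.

100.2

Δg_SB(A) = 982269.34 − 982737.82 + 0.3086×1944.2 − 0.04193×2.04×1944.2 = -34.80 mGal
Δg_SB(B) = 982400.81 − 982737.82 + 0.3086×1804.0 − 0.04193×2.04×1804.0 = 65.40 mGal
Difference = 65.40 − (-34.80) = 100.20 mGal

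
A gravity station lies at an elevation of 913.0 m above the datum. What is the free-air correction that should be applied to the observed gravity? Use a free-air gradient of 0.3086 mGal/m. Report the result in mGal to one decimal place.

Free-air correction = 0.3086 × 913.0 = 281.8 mGal

281.8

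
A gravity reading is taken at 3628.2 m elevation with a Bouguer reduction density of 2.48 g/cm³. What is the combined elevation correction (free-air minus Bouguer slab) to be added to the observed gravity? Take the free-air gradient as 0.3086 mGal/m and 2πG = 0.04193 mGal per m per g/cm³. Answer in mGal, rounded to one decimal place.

Combined gradient = 0.3086 − 0.04193 × 2.48 = 0.2046136 mGal/m
Combined elevation correction = 0.2046136 × 3628.2 = 742.4 mGal

742.4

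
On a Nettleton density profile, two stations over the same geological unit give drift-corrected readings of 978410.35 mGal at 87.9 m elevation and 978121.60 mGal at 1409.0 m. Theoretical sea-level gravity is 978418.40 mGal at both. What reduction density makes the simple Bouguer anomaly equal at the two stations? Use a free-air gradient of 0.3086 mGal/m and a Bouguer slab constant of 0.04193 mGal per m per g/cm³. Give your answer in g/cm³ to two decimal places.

2.15

Δg_obs = 978121.60 − 978410.35 = -288.75 mGal over Δh = 1409.0 − 87.9 = 1321.1 m
Equal Bouguer anomalies ⇒ Δg_obs + (0.3086 − 0.04193ρ)·Δh = 0
0.3086 − 0.04193ρ = −Δg_obs/Δh = 0.21857
ρ = (0.3086 − 0.21857) / 0.04193 = 2.15 g/cm³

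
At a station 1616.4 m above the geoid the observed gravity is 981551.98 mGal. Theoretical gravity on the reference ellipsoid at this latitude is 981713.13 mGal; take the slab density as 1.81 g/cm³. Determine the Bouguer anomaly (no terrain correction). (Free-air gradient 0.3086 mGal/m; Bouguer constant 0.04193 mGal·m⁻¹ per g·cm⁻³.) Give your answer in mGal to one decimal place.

215.0

Free-air correction = 0.3086 × 1616.4 = 498.82 mGal
Free-air anomaly = 981551.98 − 981713.13 + (498.82) = 337.67 mGal
Bouguer slab correction = 0.04193 × 1.81 × 1616.4 = 122.67 mGal
Simple Bouguer anomaly = 337.67 − (122.67) = 215.00 mGal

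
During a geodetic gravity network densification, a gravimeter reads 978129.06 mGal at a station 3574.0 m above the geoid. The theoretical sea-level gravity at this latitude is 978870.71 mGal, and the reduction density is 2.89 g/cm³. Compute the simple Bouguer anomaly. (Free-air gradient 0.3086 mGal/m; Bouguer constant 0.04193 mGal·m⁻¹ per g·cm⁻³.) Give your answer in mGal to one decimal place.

Free-air correction = 0.3086 × 3574.0 = 1102.94 mGal
Free-air anomaly = 978129.06 − 978870.71 + (1102.94) = 361.29 mGal
Bouguer slab correction = 0.04193 × 2.89 × 3574.0 = 433.09 mGal
Simple Bouguer anomaly = 361.29 − (433.09) = -71.80 mGal

-71.8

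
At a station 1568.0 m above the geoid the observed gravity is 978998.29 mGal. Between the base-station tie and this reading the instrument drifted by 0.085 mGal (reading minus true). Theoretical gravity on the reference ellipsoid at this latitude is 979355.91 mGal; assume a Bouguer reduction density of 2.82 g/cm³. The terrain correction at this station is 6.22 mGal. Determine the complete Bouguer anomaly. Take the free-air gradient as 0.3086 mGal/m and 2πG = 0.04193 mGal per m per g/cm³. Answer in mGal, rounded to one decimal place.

Drift-corrected reading = 978998.29 − (0.085) = 978998.205 mGal
Free-air correction = 0.3086 × 1568.0 = 483.88 mGal
Free-air anomaly = 978998.205 − 979355.91 + (483.88) = 126.175 mGal
Bouguer slab correction = 0.04193 × 2.82 × 1568.0 = 185.40 mGal
Simple Bouguer anomaly = 126.175 − (185.40) = -59.225 mGal
Complete Bouguer anomaly = -59.225 + 6.22 = -53.005 mGal

-53.0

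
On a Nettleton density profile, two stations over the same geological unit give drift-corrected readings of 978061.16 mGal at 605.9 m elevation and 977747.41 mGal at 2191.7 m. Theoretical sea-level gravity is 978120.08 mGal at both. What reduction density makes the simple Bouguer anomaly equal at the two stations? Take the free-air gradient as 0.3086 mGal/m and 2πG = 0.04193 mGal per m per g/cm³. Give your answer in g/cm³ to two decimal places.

Δg_obs = 977747.41 − 978061.16 = -313.75 mGal over Δh = 2191.7 − 605.9 = 1585.8 m
Equal Bouguer anomalies ⇒ Δg_obs + (0.3086 − 0.04193ρ)·Δh = 0
0.3086 − 0.04193ρ = −Δg_obs/Δh = 0.19785
ρ = (0.3086 − 0.19785) / 0.04193 = 2.64 g/cm³

2.64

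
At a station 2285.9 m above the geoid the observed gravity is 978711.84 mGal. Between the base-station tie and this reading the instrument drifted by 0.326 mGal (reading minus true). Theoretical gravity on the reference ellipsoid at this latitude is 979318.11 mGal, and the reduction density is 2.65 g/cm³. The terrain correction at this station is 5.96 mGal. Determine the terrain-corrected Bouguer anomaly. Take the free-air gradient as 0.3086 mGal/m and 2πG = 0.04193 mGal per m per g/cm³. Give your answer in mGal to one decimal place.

-149.2

Drift-corrected reading = 978711.84 − (0.326) = 978711.514 mGal
Free-air correction = 0.3086 × 2285.9 = 705.43 mGal
Free-air anomaly = 978711.514 − 979318.11 + (705.43) = 98.834 mGal
Bouguer slab correction = 0.04193 × 2.65 × 2285.9 = 254.00 mGal
Simple Bouguer anomaly = 98.834 − (254.00) = -155.166 mGal
Complete Bouguer anomaly = -155.166 + 5.96 = -149.206 mGal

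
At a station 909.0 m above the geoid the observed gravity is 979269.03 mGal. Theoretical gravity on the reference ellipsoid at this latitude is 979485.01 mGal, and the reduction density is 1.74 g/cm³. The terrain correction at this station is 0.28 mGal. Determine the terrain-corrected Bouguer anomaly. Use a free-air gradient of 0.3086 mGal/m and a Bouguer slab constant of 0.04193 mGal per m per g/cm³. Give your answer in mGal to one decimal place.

Free-air correction = 0.3086 × 909.0 = 280.52 mGal
Free-air anomaly = 979269.03 − 979485.01 + (280.52) = 64.54 mGal
Bouguer slab correction = 0.04193 × 1.74 × 909.0 = 66.32 mGal
Simple Bouguer anomaly = 64.54 − (66.32) = -1.78 mGal
Complete Bouguer anomaly = -1.78 + 0.28 = -1.50 mGal

-1.5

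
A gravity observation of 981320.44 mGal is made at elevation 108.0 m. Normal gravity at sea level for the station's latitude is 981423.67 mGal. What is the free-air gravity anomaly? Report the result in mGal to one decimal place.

Free-air correction = 0.3086 × 108.0 = 33.33 mGal
Free-air anomaly = 981320.44 − 981423.67 + (33.33) = -69.90 mGal

-69.9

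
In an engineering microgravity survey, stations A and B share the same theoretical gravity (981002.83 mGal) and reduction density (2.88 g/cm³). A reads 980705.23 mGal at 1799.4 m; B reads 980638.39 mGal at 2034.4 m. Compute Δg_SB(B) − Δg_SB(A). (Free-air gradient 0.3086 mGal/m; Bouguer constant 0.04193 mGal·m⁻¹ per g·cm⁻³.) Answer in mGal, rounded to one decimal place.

Δg_SB(A) = 980705.23 − 981002.83 + 0.3086×1799.4 − 0.04193×2.88×1799.4 = 40.40 mGal
Δg_SB(B) = 980638.39 − 981002.83 + 0.3086×2034.4 − 0.04193×2.88×2034.4 = 17.70 mGal
Difference = 17.70 − (40.40) = -22.70 mGal

-22.7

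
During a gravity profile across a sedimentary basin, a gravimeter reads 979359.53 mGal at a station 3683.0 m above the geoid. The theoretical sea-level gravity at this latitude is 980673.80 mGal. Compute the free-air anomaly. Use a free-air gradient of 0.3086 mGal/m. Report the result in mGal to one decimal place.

-177.7

Free-air correction = 0.3086 × 3683.0 = 1136.57 mGal
Free-air anomaly = 979359.53 − 980673.80 + (1136.57) = -177.70 mGal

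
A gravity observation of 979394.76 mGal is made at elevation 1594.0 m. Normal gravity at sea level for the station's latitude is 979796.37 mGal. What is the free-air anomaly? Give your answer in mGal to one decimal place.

90.3

Free-air correction = 0.3086 × 1594.0 = 491.91 mGal
Free-air anomaly = 979394.76 − 979796.37 + (491.91) = 90.30 mGal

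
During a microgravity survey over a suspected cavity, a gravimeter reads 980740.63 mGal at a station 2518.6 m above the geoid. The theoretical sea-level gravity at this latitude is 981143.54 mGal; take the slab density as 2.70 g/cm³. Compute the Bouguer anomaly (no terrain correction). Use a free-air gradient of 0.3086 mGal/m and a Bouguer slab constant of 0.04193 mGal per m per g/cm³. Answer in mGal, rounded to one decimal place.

Free-air correction = 0.3086 × 2518.6 = 777.24 mGal
Free-air anomaly = 980740.63 − 981143.54 + (777.24) = 374.33 mGal
Bouguer slab correction = 0.04193 × 2.70 × 2518.6 = 285.13 mGal
Simple Bouguer anomaly = 374.33 − (285.13) = 89.20 mGal

89.2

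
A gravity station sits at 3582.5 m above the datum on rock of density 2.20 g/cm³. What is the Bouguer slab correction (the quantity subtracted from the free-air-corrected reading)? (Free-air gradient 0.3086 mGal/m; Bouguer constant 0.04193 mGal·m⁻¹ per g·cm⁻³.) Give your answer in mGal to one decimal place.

Bouguer slab correction = 0.04193 × 2.20 × 3582.5 = 330.5 mGal

330.5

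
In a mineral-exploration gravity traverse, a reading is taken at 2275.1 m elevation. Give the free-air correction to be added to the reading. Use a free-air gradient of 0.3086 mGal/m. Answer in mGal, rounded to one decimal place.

702.1

Free-air correction = 0.3086 × 2275.1 = 702.1 mGal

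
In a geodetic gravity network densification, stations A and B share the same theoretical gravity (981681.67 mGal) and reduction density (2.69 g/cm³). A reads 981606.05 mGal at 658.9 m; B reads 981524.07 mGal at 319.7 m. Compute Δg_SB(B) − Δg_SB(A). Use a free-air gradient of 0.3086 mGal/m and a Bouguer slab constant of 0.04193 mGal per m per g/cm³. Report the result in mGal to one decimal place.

-148.4

Δg_SB(A) = 981606.05 − 981681.67 + 0.3086×658.9 − 0.04193×2.69×658.9 = 53.40 mGal
Δg_SB(B) = 981524.07 − 981681.67 + 0.3086×319.7 − 0.04193×2.69×319.7 = -95.00 mGal
Difference = -95.00 − (53.40) = -148.40 mGal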